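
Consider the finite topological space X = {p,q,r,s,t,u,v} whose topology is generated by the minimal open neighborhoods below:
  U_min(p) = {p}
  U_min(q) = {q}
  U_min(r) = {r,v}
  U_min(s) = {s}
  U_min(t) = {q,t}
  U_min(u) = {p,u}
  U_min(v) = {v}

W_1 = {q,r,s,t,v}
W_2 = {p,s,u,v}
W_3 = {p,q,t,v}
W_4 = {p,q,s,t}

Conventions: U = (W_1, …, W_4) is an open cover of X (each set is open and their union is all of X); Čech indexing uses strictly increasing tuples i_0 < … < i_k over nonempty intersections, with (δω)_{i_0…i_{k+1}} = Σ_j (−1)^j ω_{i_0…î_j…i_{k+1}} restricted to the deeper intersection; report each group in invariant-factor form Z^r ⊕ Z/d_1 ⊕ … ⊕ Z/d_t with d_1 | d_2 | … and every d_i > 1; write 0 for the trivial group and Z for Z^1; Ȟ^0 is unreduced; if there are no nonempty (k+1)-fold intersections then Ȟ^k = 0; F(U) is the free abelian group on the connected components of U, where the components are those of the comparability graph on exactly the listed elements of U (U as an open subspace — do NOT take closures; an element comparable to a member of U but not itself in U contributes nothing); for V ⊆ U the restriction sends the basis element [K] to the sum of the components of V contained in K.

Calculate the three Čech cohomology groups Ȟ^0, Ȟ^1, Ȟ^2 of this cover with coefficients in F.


nerve of the cover:
  W12={s,v} W13={q,t,v} W14={q,s,t} W23={p,v} W24={p,s} W34={p,q,t}
  W123={v} W124={s} W134={q,t} W234={p}
components per intersection:
  W1: {q,t} {r,v} {s}
  W2: {p,u} {s} {v}
  W3: {p} {q,t} {v}
  W4: {p} {q,t} {s}
  W12: {s} {v}
  W13: {q,t} {v}
  W14: {q,t} {s}
  W23: {p} {v}
  W24: {p} {s}
  W34: {p} {q,t}
  W123: {v}
  W124: {s}
  W134: {q,t}
  W234: {p}
C dims 12,12,4; δ0: rk 8, SNF 1^8; δ1: rk 4, SNF 1^4
Ȟ^0 = (12 − 8) − 0 = 4, so Ȟ^0 ≅ Z^4
Ȟ^1 = (12 − 4) − 8 = 0, so Ȟ^1 ≅ 0
Ȟ^2 = (4 − 0) − 4 = 0, so Ȟ^2 ≅ 0

Ȟ^0(U;F) ≅ Z^4,  Ȟ^1(U;F) ≅ 0,  Ȟ^2(U;F) ≅ 0


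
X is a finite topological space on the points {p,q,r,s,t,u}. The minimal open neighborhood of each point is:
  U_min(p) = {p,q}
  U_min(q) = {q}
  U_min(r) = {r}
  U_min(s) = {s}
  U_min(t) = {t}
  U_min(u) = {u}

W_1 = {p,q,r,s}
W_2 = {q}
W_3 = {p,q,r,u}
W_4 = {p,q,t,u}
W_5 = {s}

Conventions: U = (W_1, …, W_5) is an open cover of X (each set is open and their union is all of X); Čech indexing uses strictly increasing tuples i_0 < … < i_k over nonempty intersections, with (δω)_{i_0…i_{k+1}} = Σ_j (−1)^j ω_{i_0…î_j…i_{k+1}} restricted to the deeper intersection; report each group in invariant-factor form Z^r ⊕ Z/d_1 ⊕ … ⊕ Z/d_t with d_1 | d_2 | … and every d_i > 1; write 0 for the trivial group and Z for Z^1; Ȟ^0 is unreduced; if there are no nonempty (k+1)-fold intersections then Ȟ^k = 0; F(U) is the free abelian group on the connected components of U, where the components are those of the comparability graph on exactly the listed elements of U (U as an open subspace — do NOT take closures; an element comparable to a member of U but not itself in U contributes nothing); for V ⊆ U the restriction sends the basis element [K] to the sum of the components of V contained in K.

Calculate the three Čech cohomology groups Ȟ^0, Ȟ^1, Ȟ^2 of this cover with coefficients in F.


Ȟ^0 ≅ Z^5,  Ȟ^1 ≅ 0,  Ȟ^2 ≅ 0

intersection data:
  W12={q} W13={p,q,r} W14={p,q} W15={s} W23={q} W24={q} W34={p,q,u}
  W123={q} W124={q} W134={p,q} W234={q}
  W1234={q}
components per intersection:
  W1: {p,q} {r} {s}
  W2: {q}
  W3: {p,q} {r} {u}
  W4: {p,q} {t} {u}
  W5: {s}
  W12: {q}
  W13: {p,q} {r}
  W14: {p,q}
  W15: {s}
  W23: {q}
  W24: {q}
  W34: {p,q} {u}
  W123: {q}
  W124: {q}
  W134: {p,q}
  W234: {q}
  W1234: {q}
C dims 11,9,4,1; δ0: rk 6, SNF 1^6; δ1: rk 3, SNF 1^3; δ2: rk 1, SNF 1^1
Ȟ^0 = (11 − 6) − 0 = 5, so Ȟ^0 ≅ Z^5
Ȟ^1 = (9 − 3) − 6 = 0, so Ȟ^1 ≅ 0
Ȟ^2 = (4 − 1) − 3 = 0, so Ȟ^2 ≅ 0


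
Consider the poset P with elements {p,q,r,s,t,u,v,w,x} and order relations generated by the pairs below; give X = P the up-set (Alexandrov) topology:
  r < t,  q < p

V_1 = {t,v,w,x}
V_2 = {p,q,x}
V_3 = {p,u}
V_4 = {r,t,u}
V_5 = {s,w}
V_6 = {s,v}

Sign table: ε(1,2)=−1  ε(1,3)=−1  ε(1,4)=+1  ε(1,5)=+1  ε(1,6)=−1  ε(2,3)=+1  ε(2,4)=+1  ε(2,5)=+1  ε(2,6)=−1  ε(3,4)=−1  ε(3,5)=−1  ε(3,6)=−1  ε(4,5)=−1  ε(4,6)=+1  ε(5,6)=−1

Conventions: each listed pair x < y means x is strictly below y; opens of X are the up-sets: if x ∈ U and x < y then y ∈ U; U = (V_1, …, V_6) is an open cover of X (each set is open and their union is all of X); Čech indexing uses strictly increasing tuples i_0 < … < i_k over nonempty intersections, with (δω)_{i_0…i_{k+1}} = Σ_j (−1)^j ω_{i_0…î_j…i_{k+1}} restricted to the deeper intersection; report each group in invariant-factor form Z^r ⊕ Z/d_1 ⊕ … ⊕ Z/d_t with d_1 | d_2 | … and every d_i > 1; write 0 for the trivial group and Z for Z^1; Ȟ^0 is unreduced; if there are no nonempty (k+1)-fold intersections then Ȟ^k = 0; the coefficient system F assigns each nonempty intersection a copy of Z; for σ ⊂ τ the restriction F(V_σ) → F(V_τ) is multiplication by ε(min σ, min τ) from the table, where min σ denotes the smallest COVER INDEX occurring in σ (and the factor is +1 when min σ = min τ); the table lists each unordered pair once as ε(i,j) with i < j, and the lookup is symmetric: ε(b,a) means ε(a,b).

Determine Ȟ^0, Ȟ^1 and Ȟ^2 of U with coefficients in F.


Ȟ^0(U;F) ≅ Z,  Ȟ^1(U;F) ≅ Z^2,  Ȟ^2(U;F) ≅ 0

nonempty overlaps:
  V12={x} V14={t} V15={w} V16={v} V23={p} V34={u} V56={s}
C dims 6,7; δ0: rk 5, SNF 1^5
degree 0: 6−5−0 = 1 → Ȟ^0 ≅ Z
degree 1: 7−0−5 = 2 → Ȟ^1 ≅ Z^2
degree 2: 0−0−0 = 0 → Ȟ^2 ≅ 0


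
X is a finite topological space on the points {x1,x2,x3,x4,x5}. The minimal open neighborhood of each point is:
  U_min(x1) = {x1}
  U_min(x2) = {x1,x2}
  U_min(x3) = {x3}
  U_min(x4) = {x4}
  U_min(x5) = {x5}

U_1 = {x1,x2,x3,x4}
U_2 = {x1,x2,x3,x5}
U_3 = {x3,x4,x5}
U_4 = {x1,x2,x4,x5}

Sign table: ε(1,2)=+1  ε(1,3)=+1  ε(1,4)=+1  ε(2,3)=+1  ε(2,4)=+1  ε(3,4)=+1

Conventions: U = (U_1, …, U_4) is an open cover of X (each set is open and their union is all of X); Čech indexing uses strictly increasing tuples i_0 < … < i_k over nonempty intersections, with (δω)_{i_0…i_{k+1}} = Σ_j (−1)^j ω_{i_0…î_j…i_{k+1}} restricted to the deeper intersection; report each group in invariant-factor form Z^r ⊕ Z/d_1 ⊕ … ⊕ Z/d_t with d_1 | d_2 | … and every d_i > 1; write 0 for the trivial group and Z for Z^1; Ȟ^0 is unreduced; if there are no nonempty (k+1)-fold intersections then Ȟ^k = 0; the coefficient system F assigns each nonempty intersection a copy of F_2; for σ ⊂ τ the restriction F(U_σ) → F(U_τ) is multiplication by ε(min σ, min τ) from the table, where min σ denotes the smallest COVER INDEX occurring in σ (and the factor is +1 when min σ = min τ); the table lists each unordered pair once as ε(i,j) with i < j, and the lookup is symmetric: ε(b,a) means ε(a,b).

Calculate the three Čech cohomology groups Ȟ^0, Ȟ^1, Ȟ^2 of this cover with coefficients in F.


nonempty overlaps:
  U12={x1,x2,x3} U13={x3,x4} U14={x1,x2,x4} U23={x3,x5} U24={x1,x2,x5} U34={x4,x5}
  U123={x3} U124={x1,x2} U134={x4} U234={x5}
C dims 4,6,4; δ0: rk_F2 3; δ1: rk_F2 3
degree 0: 4−3−0 = 1 → Ȟ^0 ≅ Z/2
degree 1: 6−3−3 = 0 → Ȟ^1 ≅ 0
degree 2: 4−0−3 = 1 → Ȟ^2 ≅ Z/2

Ȟ^0 ≅ Z/2; Ȟ^1 ≅ 0; Ȟ^2 ≅ Z/2


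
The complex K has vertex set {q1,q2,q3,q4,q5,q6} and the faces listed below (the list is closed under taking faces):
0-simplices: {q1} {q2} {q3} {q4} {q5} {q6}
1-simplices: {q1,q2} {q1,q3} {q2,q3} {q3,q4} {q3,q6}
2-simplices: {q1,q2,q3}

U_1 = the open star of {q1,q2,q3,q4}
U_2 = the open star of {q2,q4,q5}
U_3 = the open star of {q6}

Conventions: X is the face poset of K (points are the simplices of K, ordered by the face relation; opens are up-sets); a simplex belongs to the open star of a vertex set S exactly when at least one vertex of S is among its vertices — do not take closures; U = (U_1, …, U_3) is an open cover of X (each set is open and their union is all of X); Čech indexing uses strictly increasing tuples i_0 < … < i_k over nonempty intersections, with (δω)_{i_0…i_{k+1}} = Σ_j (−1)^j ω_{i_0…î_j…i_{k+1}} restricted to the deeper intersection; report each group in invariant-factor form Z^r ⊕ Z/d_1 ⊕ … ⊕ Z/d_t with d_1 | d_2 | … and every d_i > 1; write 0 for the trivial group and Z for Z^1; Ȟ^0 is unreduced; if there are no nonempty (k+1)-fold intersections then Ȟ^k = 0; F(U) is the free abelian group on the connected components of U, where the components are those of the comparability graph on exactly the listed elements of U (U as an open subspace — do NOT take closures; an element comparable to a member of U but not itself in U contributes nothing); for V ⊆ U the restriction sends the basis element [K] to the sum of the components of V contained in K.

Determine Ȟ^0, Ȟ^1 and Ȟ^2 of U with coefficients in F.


intersection data:
  U1={{q1},{q2},{q3},{q4},{q1,q2},{q1,q3},{q2,q3},{q3,q4},{q3,q6},{q1,q2,q3}} U2={{q2},{q4},{q5},{q1,q2},{q2,q3},{q3,q4},{q1,q2,q3}} U3={{q6},{q3,q6}}
  U12={{q2},{q4},{q1,q2},{q2,q3},{q3,q4},{q1,q2,q3}} U13={{q3,q6}}
components per intersection:
  U1: {{q1},{q2},{q3},{q4},{q1,q2},{q1,q3},{q2,q3},{q3,q4},{q3,q6},{q1,q2,q3}}
  U2: {{q2},{q1,q2},{q2,q3},{q1,q2,q3}} {{q4},{q3,q4}} {{q5}}
  U3: {{q6},{q3,q6}}
  U12: {{q2},{q1,q2},{q2,q3},{q1,q2,q3}} {{q4},{q3,q4}}
  U13: {{q3,q6}}
C dims 5,3; δ0: rk 3, SNF 1^3
Ȟ^0 = (5 − 3) − 0 = 2, so Ȟ^0 ≅ Z^2
Ȟ^1 = (3 − 0) − 3 = 0, so Ȟ^1 ≅ 0
Ȟ^2 = (0 − 0) − 0 = 0, so Ȟ^2 ≅ 0

Ȟ^0 ≅ Z^2, Ȟ^1 ≅ 0 and Ȟ^2 ≅ 0


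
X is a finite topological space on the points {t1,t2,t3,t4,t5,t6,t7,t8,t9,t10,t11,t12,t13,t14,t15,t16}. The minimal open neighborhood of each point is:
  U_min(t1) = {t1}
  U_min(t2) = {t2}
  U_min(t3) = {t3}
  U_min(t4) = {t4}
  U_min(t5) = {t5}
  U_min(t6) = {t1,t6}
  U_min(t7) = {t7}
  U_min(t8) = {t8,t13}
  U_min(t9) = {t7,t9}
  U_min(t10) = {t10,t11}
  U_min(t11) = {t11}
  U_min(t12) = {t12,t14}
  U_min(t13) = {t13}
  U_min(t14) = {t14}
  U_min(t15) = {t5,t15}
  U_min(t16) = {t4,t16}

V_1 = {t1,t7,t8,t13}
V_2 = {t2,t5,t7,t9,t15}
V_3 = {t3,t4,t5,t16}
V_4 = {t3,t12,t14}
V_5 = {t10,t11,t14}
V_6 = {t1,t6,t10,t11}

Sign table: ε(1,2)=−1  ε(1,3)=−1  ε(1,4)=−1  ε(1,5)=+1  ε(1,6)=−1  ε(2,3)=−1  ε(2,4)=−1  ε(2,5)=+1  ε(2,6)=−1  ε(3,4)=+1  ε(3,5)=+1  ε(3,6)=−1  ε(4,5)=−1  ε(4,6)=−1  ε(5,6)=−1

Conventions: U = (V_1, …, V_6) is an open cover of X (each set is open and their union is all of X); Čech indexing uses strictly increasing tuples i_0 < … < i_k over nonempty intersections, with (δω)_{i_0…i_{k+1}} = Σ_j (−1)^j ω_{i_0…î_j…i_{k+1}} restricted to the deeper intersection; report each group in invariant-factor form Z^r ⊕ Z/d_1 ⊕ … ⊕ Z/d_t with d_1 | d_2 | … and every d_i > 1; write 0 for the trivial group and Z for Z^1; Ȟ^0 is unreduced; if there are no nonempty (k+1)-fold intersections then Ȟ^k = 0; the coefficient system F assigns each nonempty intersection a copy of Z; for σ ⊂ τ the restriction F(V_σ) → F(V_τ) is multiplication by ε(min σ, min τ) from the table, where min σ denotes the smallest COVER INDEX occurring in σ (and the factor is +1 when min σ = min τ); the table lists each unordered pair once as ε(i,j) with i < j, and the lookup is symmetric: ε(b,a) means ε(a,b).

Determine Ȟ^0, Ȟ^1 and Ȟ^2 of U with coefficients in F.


cover nerve:
  V12={t7} V16={t1} V23={t5} V34={t3} V45={t14} V56={t10,t11}
C dims 6,6; δ0: rk 6, SNF 1^5·2
Ȟ^0: (6−6)−0=0 ⇒ 0
Ȟ^1: (6−0)−6=0 plus torsion [2] ⇒ Z/2
Ȟ^2: (0−0)−0=0 ⇒ 0

Ȟ^0(U;F) ≅ 0,  Ȟ^1(U;F) ≅ Z/2,  Ȟ^2(U;F) ≅ 0


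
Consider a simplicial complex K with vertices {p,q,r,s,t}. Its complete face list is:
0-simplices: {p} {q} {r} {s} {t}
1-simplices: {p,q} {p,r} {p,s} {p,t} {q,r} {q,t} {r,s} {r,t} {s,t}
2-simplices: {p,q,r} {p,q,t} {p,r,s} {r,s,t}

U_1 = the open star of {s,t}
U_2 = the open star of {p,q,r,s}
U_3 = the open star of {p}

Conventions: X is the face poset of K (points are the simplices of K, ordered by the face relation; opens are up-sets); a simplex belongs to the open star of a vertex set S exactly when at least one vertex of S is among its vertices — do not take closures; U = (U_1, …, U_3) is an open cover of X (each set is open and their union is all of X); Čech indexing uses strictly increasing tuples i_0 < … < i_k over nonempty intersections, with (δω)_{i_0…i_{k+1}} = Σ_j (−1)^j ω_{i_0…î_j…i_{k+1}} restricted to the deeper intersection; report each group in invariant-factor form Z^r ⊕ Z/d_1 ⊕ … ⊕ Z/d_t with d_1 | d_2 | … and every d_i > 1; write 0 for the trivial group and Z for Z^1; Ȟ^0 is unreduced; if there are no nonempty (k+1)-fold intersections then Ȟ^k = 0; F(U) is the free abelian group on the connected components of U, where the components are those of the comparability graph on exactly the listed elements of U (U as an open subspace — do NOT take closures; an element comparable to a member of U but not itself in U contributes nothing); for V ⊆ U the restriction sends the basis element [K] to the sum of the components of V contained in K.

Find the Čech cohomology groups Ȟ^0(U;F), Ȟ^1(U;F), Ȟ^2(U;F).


nerve of the cover:
  U1={{s},{t},{p,s},{p,t},{q,t},{r,s},{r,t},{s,t},{p,q,t},{p,r,s},{r,s,t}} U2={{p},{q},{r},{s},{p,q},{p,r},{p,s},{p,t},{q,r},{q,t},{r,s},{r,t},{s,t},{p,q,r},{p,q,t},{p,r,s},{r,s,t}} U3={{p},{p,q},{p,r},{p,s},{p,t},{p,q,r},{p,q,t},{p,r,s}}
  U12={{s},{p,s},{p,t},{q,t},{r,s},{r,t},{s,t},{p,q,t},{p,r,s},{r,s,t}} U13={{p,s},{p,t},{p,q,t},{p,r,s}} U23={{p},{p,q},{p,r},{p,s},{p,t},{p,q,r},{p,q,t},{p,r,s}}
  U123={{p,s},{p,t},{p,q,t},{p,r,s}}
components per intersection:
  U1: {{s},{t},{p,s},{p,t},{q,t},{r,s},{r,t},{s,t},{p,q,t},{p,r,s},{r,s,t}}
  U2: {{p},{q},{r},{s},{p,q},{p,r},{p,s},{p,t},{q,r},{q,t},{r,s},{r,t},{s,t},{p,q,r},{p,q,t},{p,r,s},{r,s,t}}
  U3: {{p},{p,q},{p,r},{p,s},{p,t},{p,q,r},{p,q,t},{p,r,s}}
  U12: {{s},{p,s},{r,s},{r,t},{s,t},{p,r,s},{r,s,t}} {{p,t},{q,t},{p,q,t}}
  U13: {{p,s},{p,r,s}} {{p,t},{p,q,t}}
  U23: {{p},{p,q},{p,r},{p,s},{p,t},{p,q,r},{p,q,t},{p,r,s}}
  U123: {{p,s},{p,r,s}} {{p,t},{p,q,t}}
C dims 3,5,2; δ0: rk 2, SNF 1^2; δ1: rk 2, SNF 1^2
Ȟ^0 = (3 − 2) − 0 = 1, so Ȟ^0 ≅ Z
Ȟ^1 = (5 − 2) − 2 = 1, so Ȟ^1 ≅ Z
Ȟ^2 = (2 − 0) − 2 = 0, so Ȟ^2 ≅ 0

Ȟ^0 ≅ Z, Ȟ^1 ≅ Z and Ȟ^2 ≅ 0


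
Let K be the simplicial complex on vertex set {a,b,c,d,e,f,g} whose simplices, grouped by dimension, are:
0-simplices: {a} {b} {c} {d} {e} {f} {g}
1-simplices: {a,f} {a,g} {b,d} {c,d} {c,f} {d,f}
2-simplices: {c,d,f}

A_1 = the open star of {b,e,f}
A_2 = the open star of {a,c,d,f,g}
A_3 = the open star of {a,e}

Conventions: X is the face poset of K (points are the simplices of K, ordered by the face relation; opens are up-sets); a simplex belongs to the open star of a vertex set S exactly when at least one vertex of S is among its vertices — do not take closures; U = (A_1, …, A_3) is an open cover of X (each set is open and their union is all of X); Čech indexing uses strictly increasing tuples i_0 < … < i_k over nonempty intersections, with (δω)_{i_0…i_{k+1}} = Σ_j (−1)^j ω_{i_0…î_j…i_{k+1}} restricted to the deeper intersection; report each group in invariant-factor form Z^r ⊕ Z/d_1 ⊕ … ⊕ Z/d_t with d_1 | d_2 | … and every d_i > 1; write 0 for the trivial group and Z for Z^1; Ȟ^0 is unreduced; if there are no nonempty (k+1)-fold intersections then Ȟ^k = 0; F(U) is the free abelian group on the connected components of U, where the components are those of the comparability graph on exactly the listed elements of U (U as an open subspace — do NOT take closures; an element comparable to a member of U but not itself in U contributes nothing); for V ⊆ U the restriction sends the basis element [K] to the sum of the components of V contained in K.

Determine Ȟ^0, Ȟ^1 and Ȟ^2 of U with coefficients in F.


Ȟ^0 = Z^2, Ȟ^1 = 0 and Ȟ^2 = 0

nonempty overlaps:
  A1={{b},{e},{f},{a,f},{b,d},{c,f},{d,f},{c,d,f}} A2={{a},{c},{d},{f},{g},{a,f},{a,g},{b,d},{c,d},{c,f},{d,f},{c,d,f}} A3={{a},{e},{a,f},{a,g}}
  A12={{f},{a,f},{b,d},{c,f},{d,f},{c,d,f}} A13={{e},{a,f}} A23={{a},{a,f},{a,g}}
  A123={{a,f}}
components per intersection:
  A1: {{b},{b,d}} {{e}} {{f},{a,f},{c,f},{d,f},{c,d,f}}
  A2: {{a},{c},{d},{f},{g},{a,f},{a,g},{b,d},{c,d},{c,f},{d,f},{c,d,f}}
  A3: {{a},{a,f},{a,g}} {{e}}
  A12: {{f},{a,f},{c,f},{d,f},{c,d,f}} {{b,d}}
  A13: {{e}} {{a,f}}
  A23: {{a},{a,f},{a,g}}
  A123: {{a,f}}
C dims 6,5,1; δ0: rk 4, SNF 1^4; δ1: rk 1, SNF 1^1
degree 0: 6−4−0 = 2 → Ȟ^0 ≅ Z^2
degree 1: 5−1−4 = 0 → Ȟ^1 ≅ 0
degree 2: 1−0−1 = 0 → Ȟ^2 ≅ 0


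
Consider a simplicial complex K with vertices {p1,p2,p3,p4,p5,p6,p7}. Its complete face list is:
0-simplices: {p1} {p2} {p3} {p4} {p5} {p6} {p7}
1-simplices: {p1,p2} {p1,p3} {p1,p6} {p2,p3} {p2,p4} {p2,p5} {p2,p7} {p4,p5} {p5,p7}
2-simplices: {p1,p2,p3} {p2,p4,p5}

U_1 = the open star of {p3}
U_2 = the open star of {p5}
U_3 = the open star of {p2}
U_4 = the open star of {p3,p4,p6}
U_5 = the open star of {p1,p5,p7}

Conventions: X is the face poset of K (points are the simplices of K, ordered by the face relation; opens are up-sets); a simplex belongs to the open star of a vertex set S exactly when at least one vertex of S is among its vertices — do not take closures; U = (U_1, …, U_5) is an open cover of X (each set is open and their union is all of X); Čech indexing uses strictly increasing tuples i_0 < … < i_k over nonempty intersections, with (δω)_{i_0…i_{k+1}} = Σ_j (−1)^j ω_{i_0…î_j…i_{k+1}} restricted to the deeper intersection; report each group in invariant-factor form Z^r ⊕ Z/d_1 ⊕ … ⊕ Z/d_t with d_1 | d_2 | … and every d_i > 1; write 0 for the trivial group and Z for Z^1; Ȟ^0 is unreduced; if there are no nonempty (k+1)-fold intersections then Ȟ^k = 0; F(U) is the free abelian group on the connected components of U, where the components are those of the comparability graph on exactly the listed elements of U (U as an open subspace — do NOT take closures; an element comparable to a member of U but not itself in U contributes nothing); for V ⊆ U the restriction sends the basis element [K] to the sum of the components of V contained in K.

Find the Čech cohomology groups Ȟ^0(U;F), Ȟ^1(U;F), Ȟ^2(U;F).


nerve simplices:
  U1={{p3},{p1,p3},{p2,p3},{p1,p2,p3}} U2={{p5},{p2,p5},{p4,p5},{p5,p7},{p2,p4,p5}} U3={{p2},{p1,p2},{p2,p3},{p2,p4},{p2,p5},{p2,p7},{p1,p2,p3},{p2,p4,p5}} U4={{p3},{p4},{p6},{p1,p3},{p1,p6},{p2,p3},{p2,p4},{p4,p5},{p1,p2,p3},{p2,p4,p5}} U5={{p1},{p5},{p7},{p1,p2},{p1,p3},{p1,p6},{p2,p5},{p2,p7},{p4,p5},{p5,p7},{p1,p2,p3},{p2,p4,p5}}
  U13={{p2,p3},{p1,p2,p3}} U14={{p3},{p1,p3},{p2,p3},{p1,p2,p3}} U15={{p1,p3},{p1,p2,p3}} U23={{p2,p5},{p2,p4,p5}} U24={{p4,p5},{p2,p4,p5}} U25={{p5},{p2,p5},{p4,p5},{p5,p7},{p2,p4,p5}} U34={{p2,p3},{p2,p4},{p1,p2,p3},{p2,p4,p5}} U35={{p1,p2},{p2,p5},{p2,p7},{p1,p2,p3},{p2,p4,p5}} U45={{p1,p3},{p1,p6},{p4,p5},{p1,p2,p3},{p2,p4,p5}}
  U134={{p2,p3},{p1,p2,p3}} U135={{p1,p2,p3}} U145={{p1,p3},{p1,p2,p3}} U234={{p2,p4,p5}} U235={{p2,p5},{p2,p4,p5}} U245={{p4,p5},{p2,p4,p5}} U345={{p1,p2,p3},{p2,p4,p5}}
  U1345={{p1,p2,p3}} U2345={{p2,p4,p5}}
components per intersection:
  U1: {{p3},{p1,p3},{p2,p3},{p1,p2,p3}}
  U2: {{p5},{p2,p5},{p4,p5},{p5,p7},{p2,p4,p5}}
  U3: {{p2},{p1,p2},{p2,p3},{p2,p4},{p2,p5},{p2,p7},{p1,p2,p3},{p2,p4,p5}}
  U4: {{p3},{p1,p3},{p2,p3},{p1,p2,p3}} {{p4},{p2,p4},{p4,p5},{p2,p4,p5}} {{p6},{p1,p6}}
  U5: {{p1},{p1,p2},{p1,p3},{p1,p6},{p1,p2,p3}} {{p5},{p7},{p2,p5},{p2,p7},{p4,p5},{p5,p7},{p2,p4,p5}}
  U13: {{p2,p3},{p1,p2,p3}}
  U14: {{p3},{p1,p3},{p2,p3},{p1,p2,p3}}
  U15: {{p1,p3},{p1,p2,p3}}
  U23: {{p2,p5},{p2,p4,p5}}
  U24: {{p4,p5},{p2,p4,p5}}
  U25: {{p5},{p2,p5},{p4,p5},{p5,p7},{p2,p4,p5}}
  U34: {{p2,p3},{p1,p2,p3}} {{p2,p4},{p2,p4,p5}}
  U35: {{p1,p2},{p1,p2,p3}} {{p2,p5},{p2,p4,p5}} {{p2,p7}}
  U45: {{p1,p3},{p1,p2,p3}} {{p1,p6}} {{p4,p5},{p2,p4,p5}}
  U134: {{p2,p3},{p1,p2,p3}}
  U135: {{p1,p2,p3}}
  U145: {{p1,p3},{p1,p2,p3}}
  U234: {{p2,p4,p5}}
  U235: {{p2,p5},{p2,p4,p5}}
  U245: {{p4,p5},{p2,p4,p5}}
  U345: {{p1,p2,p3}} {{p2,p4,p5}}
  U1345: {{p1,p2,p3}}
  U2345: {{p2,p4,p5}}
C dims 8,14,8,2; δ0: rk 7, SNF 1^7; δ1: rk 6, SNF 1^6; δ2: rk 2, SNF 1^2
degree 0: 8−7−0 = 1 → Ȟ^0 ≅ Z
degree 1: 14−6−7 = 1 → Ȟ^1 ≅ Z
degree 2: 8−2−6 = 0 → Ȟ^2 ≅ 0

Ȟ^0 ≅ Z,  Ȟ^1 ≅ Z,  Ȟ^2 ≅ 0


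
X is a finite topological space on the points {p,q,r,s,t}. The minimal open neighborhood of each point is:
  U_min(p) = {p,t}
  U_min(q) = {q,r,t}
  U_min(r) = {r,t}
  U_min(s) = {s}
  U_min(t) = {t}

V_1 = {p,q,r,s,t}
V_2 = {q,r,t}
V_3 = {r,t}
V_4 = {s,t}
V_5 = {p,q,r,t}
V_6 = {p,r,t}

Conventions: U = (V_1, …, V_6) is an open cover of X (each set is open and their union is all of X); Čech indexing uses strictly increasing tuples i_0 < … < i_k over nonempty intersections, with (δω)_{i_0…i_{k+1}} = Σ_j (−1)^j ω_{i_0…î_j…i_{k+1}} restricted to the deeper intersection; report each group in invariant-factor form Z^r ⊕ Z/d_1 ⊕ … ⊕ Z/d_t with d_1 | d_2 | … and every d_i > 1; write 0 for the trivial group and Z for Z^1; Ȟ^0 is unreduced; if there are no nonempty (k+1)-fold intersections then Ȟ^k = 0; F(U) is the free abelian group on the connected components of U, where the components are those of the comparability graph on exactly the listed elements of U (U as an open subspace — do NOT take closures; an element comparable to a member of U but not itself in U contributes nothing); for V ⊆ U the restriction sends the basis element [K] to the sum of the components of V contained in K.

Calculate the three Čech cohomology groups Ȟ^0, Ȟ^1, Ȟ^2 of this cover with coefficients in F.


Ȟ^0(U;F) ≅ Z^2; Ȟ^1(U;F) ≅ 0; Ȟ^2(U;F) ≅ 0

nonempty intersections:
  V12={q,r,t} V13={r,t} V14={s,t} V15={p,q,r,t} V16={p,r,t} V23={r,t} V24={t} V25={q,r,t} V26={r,t} V34={t} V35={r,t} V36={r,t} V45={t} V46={t} V56={p,r,t}
  V123={r,t} V124={t} V125={q,r,t} V126={r,t} V134={t} V135={r,t} V136={r,t} V145={t} V146={t} V156={p,r,t} V234={t} V235={r,t} V236={r,t} V245={t} V246={t} V256={r,t} V345={t} V346={t} V356={r,t} V456={t}
  V1234={t} V1235={r,t} V1236={r,t} V1245={t} V1246={t} V1256={r,t} V1345={t} V1346={t} V1356={r,t} V1456={t} V2345={t} V2346={t} V2356={r,t} V2456={t} V3456={t}
  V12345={t} V12346={t} V12356={r,t} V12456={t} V13456={t} V23456={t}
  V123456={t}
components per intersection:
  V1: {p,q,r,t} {s}
  V2: {q,r,t}
  V3: {r,t}
  V4: {s} {t}
  V5: {p,q,r,t}
  V6: {p,r,t}
  V12: {q,r,t}
  V13: {r,t}
  V14: {s} {t}
  V15: {p,q,r,t}
  V16: {p,r,t}
  V23: {r,t}
  V24: {t}
  V25: {q,r,t}
  V26: {r,t}
  V34: {t}
  V35: {r,t}
  V36: {r,t}
  V45: {t}
  V46: {t}
  V56: {p,r,t}
  V123: {r,t}
  V124: {t}
  V125: {q,r,t}
  V126: {r,t}
  V134: {t}
  V135: {r,t}
  V136: {r,t}
  V145: {t}
  V146: {t}
  V156: {p,r,t}
  V234: {t}
  V235: {r,t}
  V236: {r,t}
  V245: {t}
  V246: {t}
  V256: {r,t}
  V345: {t}
  V346: {t}
  V356: {r,t}
  V456: {t}
  V1234: {t}
  V1235: {r,t}
  V1236: {r,t}
  V1245: {t}
  V1246: {t}
  V1256: {r,t}
  V1345: {t}
  V1346: {t}
  V1356: {r,t}
  V1456: {t}
  V2345: {t}
  V2346: {t}
  V2356: {r,t}
  V2456: {t}
  V3456: {t}
  V12345: {t}
  V12346: {t}
  V12356: {r,t}
  V12456: {t}
  V13456: {t}
  V23456: {t}
  V123456: {t}
C dims 8,16,20,15; δ0: rk 6, SNF 1^6; δ1: rk 10, SNF 1^10; δ2: rk 10, SNF 1^10
Ȟ^0: (8−6)−0=2 ⇒ Z^2
Ȟ^1: (16−10)−6=0 ⇒ 0
Ȟ^2: (20−10)−10=0 ⇒ 0


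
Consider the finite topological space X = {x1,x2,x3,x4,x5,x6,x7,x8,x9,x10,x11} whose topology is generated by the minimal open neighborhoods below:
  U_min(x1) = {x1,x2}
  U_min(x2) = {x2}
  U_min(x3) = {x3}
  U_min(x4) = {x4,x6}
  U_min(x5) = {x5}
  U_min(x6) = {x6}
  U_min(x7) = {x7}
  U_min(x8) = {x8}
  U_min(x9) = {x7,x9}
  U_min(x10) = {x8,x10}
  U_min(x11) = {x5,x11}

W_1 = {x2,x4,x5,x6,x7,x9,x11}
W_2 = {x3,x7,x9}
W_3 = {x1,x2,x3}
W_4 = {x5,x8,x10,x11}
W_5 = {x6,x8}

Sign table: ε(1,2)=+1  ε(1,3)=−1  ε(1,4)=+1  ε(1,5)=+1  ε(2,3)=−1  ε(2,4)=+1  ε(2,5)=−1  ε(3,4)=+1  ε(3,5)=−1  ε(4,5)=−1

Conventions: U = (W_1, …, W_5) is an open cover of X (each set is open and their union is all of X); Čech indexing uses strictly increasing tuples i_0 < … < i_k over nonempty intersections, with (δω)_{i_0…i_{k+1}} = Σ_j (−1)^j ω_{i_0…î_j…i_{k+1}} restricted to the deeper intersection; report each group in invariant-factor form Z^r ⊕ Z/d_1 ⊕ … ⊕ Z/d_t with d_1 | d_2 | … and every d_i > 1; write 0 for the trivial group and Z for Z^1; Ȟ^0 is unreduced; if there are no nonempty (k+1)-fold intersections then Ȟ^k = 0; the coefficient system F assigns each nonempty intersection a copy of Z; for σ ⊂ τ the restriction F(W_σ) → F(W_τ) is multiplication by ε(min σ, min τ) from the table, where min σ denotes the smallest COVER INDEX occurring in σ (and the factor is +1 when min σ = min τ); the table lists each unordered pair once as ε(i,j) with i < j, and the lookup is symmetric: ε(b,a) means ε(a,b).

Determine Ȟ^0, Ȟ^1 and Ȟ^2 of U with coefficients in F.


nonempty overlaps:
  W12={x7,x9} W13={x2} W14={x5,x11} W15={x6} W23={x3} W45={x8}
C dims 5,6; δ0: rk 5, SNF 1^4·2
degree 0: 5−5−0 = 0 → Ȟ^0 ≅ 0
degree 1: 6−0−5 = 1 plus torsion [2] → Ȟ^1 ≅ Z ⊕ Z/2
degree 2: 0−0−0 = 0 → Ȟ^2 ≅ 0

Ȟ^0(U;F) ≅ 0, Ȟ^1(U;F) ≅ Z ⊕ Z/2 and Ȟ^2(U;F) ≅ 0


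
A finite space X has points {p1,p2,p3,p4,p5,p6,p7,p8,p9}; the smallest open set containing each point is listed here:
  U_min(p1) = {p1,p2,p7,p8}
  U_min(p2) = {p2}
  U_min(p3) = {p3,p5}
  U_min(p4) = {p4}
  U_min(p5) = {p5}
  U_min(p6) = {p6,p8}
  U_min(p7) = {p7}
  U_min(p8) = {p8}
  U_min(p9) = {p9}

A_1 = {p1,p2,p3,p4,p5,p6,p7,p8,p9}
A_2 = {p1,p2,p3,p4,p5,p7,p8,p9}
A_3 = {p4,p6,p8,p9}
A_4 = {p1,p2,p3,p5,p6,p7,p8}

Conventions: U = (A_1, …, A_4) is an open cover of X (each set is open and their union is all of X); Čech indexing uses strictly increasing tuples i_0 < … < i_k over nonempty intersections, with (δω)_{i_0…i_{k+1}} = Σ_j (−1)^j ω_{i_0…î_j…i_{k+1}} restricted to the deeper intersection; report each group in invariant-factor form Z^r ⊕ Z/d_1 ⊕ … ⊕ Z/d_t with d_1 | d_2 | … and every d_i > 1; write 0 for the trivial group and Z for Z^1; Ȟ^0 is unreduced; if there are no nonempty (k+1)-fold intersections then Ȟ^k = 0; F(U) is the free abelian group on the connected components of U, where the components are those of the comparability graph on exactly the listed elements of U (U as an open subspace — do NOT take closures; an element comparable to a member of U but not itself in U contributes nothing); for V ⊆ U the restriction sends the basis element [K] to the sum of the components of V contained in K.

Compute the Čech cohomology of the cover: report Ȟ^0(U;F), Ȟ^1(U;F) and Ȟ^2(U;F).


Ȟ^0 ≅ Z^4, Ȟ^1 ≅ 0 and Ȟ^2 ≅ 0

nonempty intersections:
  A12={p1,p2,p3,p4,p5,p7,p8,p9} A13={p4,p6,p8,p9} A14={p1,p2,p3,p5,p6,p7,p8} A23={p4,p8,p9} A24={p1,p2,p3,p5,p7,p8} A34={p6,p8}
  A123={p4,p8,p9} A124={p1,p2,p3,p5,p7,p8} A134={p6,p8} A234={p8}
  A1234={p8}
components per intersection:
  A1: {p1,p2,p6,p7,p8} {p3,p5} {p4} {p9}
  A2: {p1,p2,p7,p8} {p3,p5} {p4} {p9}
  A3: {p4} {p6,p8} {p9}
  A4: {p1,p2,p6,p7,p8} {p3,p5}
  A12: {p1,p2,p7,p8} {p3,p5} {p4} {p9}
  A13: {p4} {p6,p8} {p9}
  A14: {p1,p2,p6,p7,p8} {p3,p5}
  A23: {p4} {p8} {p9}
  A24: {p1,p2,p7,p8} {p3,p5}
  A34: {p6,p8}
  A123: {p4} {p8} {p9}
  A124: {p1,p2,p7,p8} {p3,p5}
  A134: {p6,p8}
  A234: {p8}
  A1234: {p8}
C dims 13,15,7,1; δ0: rk 9, SNF 1^9; δ1: rk 6, SNF 1^6; δ2: rk 1, SNF 1^1
Ȟ^0: (13−9)−0=4 ⇒ Z^4
Ȟ^1: (15−6)−9=0 ⇒ 0
Ȟ^2: (7−1)−6=0 ⇒ 0


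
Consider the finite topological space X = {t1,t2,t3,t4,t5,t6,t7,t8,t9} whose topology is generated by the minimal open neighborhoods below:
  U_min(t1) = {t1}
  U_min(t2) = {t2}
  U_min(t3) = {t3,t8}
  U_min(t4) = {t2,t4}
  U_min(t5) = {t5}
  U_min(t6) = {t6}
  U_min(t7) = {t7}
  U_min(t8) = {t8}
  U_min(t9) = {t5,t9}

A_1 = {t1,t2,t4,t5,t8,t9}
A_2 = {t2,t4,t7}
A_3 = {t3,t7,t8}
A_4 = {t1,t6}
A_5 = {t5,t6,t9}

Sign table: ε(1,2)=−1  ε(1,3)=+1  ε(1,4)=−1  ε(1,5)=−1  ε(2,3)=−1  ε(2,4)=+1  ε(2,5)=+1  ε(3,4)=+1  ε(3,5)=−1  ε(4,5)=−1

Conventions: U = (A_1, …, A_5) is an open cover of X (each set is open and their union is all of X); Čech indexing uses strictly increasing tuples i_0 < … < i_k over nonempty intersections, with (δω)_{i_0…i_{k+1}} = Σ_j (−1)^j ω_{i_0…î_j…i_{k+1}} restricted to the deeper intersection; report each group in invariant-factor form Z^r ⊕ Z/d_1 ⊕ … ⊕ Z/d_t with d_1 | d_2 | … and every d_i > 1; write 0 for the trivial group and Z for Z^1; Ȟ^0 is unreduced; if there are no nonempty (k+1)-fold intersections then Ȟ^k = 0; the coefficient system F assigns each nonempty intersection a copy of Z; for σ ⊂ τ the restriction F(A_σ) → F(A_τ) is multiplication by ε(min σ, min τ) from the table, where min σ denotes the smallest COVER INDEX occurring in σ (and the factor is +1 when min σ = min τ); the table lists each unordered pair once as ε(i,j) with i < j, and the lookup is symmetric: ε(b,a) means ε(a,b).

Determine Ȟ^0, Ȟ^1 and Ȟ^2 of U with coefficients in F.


nerve simplices:
  A12={t2,t4} A13={t8} A14={t1} A15={t5,t9} A23={t7} A45={t6}
C dims 5,6; δ0: rk 5, SNF 1^4·2
degree 0: 5−5−0 = 0 → Ȟ^0 ≅ 0
degree 1: 6−0−5 = 1 plus torsion [2] → Ȟ^1 ≅ Z ⊕ Z/2
degree 2: 0−0−0 = 0 → Ȟ^2 ≅ 0

Ȟ^0 = 0, Ȟ^1 = Z ⊕ Z/2 and Ȟ^2 = 0


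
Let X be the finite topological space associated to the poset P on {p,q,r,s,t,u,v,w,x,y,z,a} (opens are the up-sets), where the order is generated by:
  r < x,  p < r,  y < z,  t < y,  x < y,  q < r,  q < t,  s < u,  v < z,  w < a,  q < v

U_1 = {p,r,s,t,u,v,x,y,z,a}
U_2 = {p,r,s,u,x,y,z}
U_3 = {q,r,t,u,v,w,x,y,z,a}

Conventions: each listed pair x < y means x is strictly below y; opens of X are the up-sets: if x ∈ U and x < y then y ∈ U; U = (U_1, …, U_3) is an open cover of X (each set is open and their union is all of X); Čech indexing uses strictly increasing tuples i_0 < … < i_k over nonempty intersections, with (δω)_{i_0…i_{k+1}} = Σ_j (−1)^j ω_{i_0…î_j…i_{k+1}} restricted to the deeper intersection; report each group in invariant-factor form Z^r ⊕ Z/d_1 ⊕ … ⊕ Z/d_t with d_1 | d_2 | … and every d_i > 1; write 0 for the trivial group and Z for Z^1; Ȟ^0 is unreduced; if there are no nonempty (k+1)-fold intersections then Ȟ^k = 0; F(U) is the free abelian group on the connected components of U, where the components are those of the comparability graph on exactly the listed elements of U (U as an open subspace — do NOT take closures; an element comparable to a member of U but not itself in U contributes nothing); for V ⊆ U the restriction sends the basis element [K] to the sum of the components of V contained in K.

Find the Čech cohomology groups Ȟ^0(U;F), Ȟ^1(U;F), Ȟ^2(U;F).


Ȟ^0(U;F) ≅ Z^3,  Ȟ^1(U;F) ≅ 0,  Ȟ^2(U;F) ≅ 0

nonempty intersections:
  U12={p,r,s,u,x,y,z} U13={r,t,u,v,x,y,z,a} U23={r,u,x,y,z}
  U123={r,u,x,y,z}
components per intersection:
  U1: {p,r,t,v,x,y,z} {s,u} {a}
  U2: {p,r,x,y,z} {s,u}
  U3: {q,r,t,v,x,y,z} {u} {w,a}
  U12: {p,r,x,y,z} {s,u}
  U13: {r,t,v,x,y,z} {u} {a}
  U23: {r,x,y,z} {u}
  U123: {r,x,y,z} {u}
C dims 8,7,2; δ0: rk 5, SNF 1^5; δ1: rk 2, SNF 1^2
Ȟ^0: (8−5)−0=3 ⇒ Z^3
Ȟ^1: (7−2)−5=0 ⇒ 0
Ȟ^2: (2−0)−2=0 ⇒ 0


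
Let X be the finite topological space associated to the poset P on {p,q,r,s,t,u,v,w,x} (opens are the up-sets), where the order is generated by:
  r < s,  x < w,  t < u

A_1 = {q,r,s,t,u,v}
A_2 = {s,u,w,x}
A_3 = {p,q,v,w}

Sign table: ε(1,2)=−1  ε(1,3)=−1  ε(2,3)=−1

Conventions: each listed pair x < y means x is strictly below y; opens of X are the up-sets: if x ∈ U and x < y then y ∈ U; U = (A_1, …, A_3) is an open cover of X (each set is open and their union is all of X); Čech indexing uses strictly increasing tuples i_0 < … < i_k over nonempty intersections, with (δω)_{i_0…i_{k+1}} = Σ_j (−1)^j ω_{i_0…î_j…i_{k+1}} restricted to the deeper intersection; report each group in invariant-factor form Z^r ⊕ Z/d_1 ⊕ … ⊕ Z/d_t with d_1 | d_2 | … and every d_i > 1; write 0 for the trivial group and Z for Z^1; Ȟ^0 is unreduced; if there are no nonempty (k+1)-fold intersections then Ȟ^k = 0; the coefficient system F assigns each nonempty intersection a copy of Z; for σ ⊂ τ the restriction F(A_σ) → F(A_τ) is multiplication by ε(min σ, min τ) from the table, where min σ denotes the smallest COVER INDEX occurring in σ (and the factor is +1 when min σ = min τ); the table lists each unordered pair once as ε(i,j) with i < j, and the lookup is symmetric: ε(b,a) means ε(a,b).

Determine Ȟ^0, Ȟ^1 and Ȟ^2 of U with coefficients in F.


nonempty overlaps:
  A12={s,u} A13={q,v} A23={w}
C dims 3,3; δ0: rk 3, SNF 1^2·2
degree 0: 3−3−0 = 0 → Ȟ^0 ≅ 0
degree 1: 3−0−3 = 0 plus torsion [2] → Ȟ^1 ≅ Z/2
degree 2: 0−0−0 = 0 → Ȟ^2 ≅ 0

Ȟ^0 ≅ 0, Ȟ^1 ≅ Z/2 and Ȟ^2 ≅ 0


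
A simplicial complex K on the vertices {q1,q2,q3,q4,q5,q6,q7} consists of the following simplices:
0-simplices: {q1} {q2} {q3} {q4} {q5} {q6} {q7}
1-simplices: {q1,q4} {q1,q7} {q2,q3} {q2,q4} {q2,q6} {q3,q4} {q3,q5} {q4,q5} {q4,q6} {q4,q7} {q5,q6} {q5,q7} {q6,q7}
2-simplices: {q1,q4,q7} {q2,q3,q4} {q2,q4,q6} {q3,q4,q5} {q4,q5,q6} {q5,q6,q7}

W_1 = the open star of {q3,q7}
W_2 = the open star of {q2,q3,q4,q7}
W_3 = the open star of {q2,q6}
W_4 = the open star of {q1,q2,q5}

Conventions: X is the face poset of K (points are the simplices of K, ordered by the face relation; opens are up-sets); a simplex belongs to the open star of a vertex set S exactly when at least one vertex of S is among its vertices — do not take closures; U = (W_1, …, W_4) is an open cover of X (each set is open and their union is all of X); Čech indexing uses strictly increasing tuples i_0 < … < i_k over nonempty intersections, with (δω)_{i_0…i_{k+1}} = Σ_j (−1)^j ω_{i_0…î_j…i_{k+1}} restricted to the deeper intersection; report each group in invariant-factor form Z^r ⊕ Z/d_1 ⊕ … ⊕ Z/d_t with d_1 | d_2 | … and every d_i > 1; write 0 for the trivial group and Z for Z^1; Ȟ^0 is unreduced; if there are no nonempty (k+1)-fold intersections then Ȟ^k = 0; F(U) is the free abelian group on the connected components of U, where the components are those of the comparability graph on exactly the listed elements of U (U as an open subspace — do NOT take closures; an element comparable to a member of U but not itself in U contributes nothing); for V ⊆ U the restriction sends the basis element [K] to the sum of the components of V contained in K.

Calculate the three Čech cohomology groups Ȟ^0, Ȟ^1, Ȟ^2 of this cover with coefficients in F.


Ȟ^0(U;F) ≅ Z,  Ȟ^1(U;F) ≅ Z,  Ȟ^2(U;F) ≅ 0

nerve simplices:
  W1={{q3},{q7},{q1,q7},{q2,q3},{q3,q4},{q3,q5},{q4,q7},{q5,q7},{q6,q7},{q1,q4,q7},{q2,q3,q4},{q3,q4,q5},{q5,q6,q7}} W2={{q2},{q3},{q4},{q7},{q1,q4},{q1,q7},{q2,q3},{q2,q4},{q2,q6},{q3,q4},{q3,q5},{q4,q5},{q4,q6},{q4,q7},{q5,q7},{q6,q7},{q1,q4,q7},{q2,q3,q4},{q2,q4,q6},{q3,q4,q5},{q4,q5,q6},{q5,q6,q7}} W3={{q2},{q6},{q2,q3},{q2,q4},{q2,q6},{q4,q6},{q5,q6},{q6,q7},{q2,q3,q4},{q2,q4,q6},{q4,q5,q6},{q5,q6,q7}} W4={{q1},{q2},{q5},{q1,q4},{q1,q7},{q2,q3},{q2,q4},{q2,q6},{q3,q5},{q4,q5},{q5,q6},{q5,q7},{q1,q4,q7},{q2,q3,q4},{q2,q4,q6},{q3,q4,q5},{q4,q5,q6},{q5,q6,q7}}
  W12={{q3},{q7},{q1,q7},{q2,q3},{q3,q4},{q3,q5},{q4,q7},{q5,q7},{q6,q7},{q1,q4,q7},{q2,q3,q4},{q3,q4,q5},{q5,q6,q7}} W13={{q2,q3},{q6,q7},{q2,q3,q4},{q5,q6,q7}} W14={{q1,q7},{q2,q3},{q3,q5},{q5,q7},{q1,q4,q7},{q2,q3,q4},{q3,q4,q5},{q5,q6,q7}} W23={{q2},{q2,q3},{q2,q4},{q2,q6},{q4,q6},{q6,q7},{q2,q3,q4},{q2,q4,q6},{q4,q5,q6},{q5,q6,q7}} W24={{q2},{q1,q4},{q1,q7},{q2,q3},{q2,q4},{q2,q6},{q3,q5},{q4,q5},{q5,q7},{q1,q4,q7},{q2,q3,q4},{q2,q4,q6},{q3,q4,q5},{q4,q5,q6},{q5,q6,q7}} W34={{q2},{q2,q3},{q2,q4},{q2,q6},{q5,q6},{q2,q3,q4},{q2,q4,q6},{q4,q5,q6},{q5,q6,q7}}
  W123={{q2,q3},{q6,q7},{q2,q3,q4},{q5,q6,q7}} W124={{q1,q7},{q2,q3},{q3,q5},{q5,q7},{q1,q4,q7},{q2,q3,q4},{q3,q4,q5},{q5,q6,q7}} W134={{q2,q3},{q2,q3,q4},{q5,q6,q7}} W234={{q2},{q2,q3},{q2,q4},{q2,q6},{q2,q3,q4},{q2,q4,q6},{q4,q5,q6},{q5,q6,q7}}
  W1234={{q2,q3},{q2,q3,q4},{q5,q6,q7}}
components per intersection:
  W1: {{q3},{q2,q3},{q3,q4},{q3,q5},{q2,q3,q4},{q3,q4,q5}} {{q7},{q1,q7},{q4,q7},{q5,q7},{q6,q7},{q1,q4,q7},{q5,q6,q7}}
  W2: {{q2},{q3},{q4},{q7},{q1,q4},{q1,q7},{q2,q3},{q2,q4},{q2,q6},{q3,q4},{q3,q5},{q4,q5},{q4,q6},{q4,q7},{q5,q7},{q6,q7},{q1,q4,q7},{q2,q3,q4},{q2,q4,q6},{q3,q4,q5},{q4,q5,q6},{q5,q6,q7}}
  W3: {{q2},{q6},{q2,q3},{q2,q4},{q2,q6},{q4,q6},{q5,q6},{q6,q7},{q2,q3,q4},{q2,q4,q6},{q4,q5,q6},{q5,q6,q7}}
  W4: {{q1},{q1,q4},{q1,q7},{q1,q4,q7}} {{q2},{q2,q3},{q2,q4},{q2,q6},{q2,q3,q4},{q2,q4,q6}} {{q5},{q3,q5},{q4,q5},{q5,q6},{q5,q7},{q3,q4,q5},{q4,q5,q6},{q5,q6,q7}}
  W12: {{q3},{q2,q3},{q3,q4},{q3,q5},{q2,q3,q4},{q3,q4,q5}} {{q7},{q1,q7},{q4,q7},{q5,q7},{q6,q7},{q1,q4,q7},{q5,q6,q7}}
  W13: {{q2,q3},{q2,q3,q4}} {{q6,q7},{q5,q6,q7}}
  W14: {{q1,q7},{q1,q4,q7}} {{q2,q3},{q2,q3,q4}} {{q3,q5},{q3,q4,q5}} {{q5,q7},{q5,q6,q7}}
  W23: {{q2},{q2,q3},{q2,q4},{q2,q6},{q4,q6},{q2,q3,q4},{q2,q4,q6},{q4,q5,q6}} {{q6,q7},{q5,q6,q7}}
  W24: {{q2},{q2,q3},{q2,q4},{q2,q6},{q2,q3,q4},{q2,q4,q6}} {{q1,q4},{q1,q7},{q1,q4,q7}} {{q3,q5},{q4,q5},{q3,q4,q5},{q4,q5,q6}} {{q5,q7},{q5,q6,q7}}
  W34: {{q2},{q2,q3},{q2,q4},{q2,q6},{q2,q3,q4},{q2,q4,q6}} {{q5,q6},{q4,q5,q6},{q5,q6,q7}}
  W123: {{q2,q3},{q2,q3,q4}} {{q6,q7},{q5,q6,q7}}
  W124: {{q1,q7},{q1,q4,q7}} {{q2,q3},{q2,q3,q4}} {{q3,q5},{q3,q4,q5}} {{q5,q7},{q5,q6,q7}}
  W134: {{q2,q3},{q2,q3,q4}} {{q5,q6,q7}}
  W234: {{q2},{q2,q3},{q2,q4},{q2,q6},{q2,q3,q4},{q2,q4,q6}} {{q4,q5,q6}} {{q5,q6,q7}}
  W1234: {{q2,q3},{q2,q3,q4}} {{q5,q6,q7}}
C dims 7,16,11,2; δ0: rk 6, SNF 1^6; δ1: rk 9, SNF 1^9; δ2: rk 2, SNF 1^2
degree 0: 7−6−0 = 1 → Ȟ^0 ≅ Z
degree 1: 16−9−6 = 1 → Ȟ^1 ≅ Z
degree 2: 11−2−9 = 0 → Ȟ^2 ≅ 0


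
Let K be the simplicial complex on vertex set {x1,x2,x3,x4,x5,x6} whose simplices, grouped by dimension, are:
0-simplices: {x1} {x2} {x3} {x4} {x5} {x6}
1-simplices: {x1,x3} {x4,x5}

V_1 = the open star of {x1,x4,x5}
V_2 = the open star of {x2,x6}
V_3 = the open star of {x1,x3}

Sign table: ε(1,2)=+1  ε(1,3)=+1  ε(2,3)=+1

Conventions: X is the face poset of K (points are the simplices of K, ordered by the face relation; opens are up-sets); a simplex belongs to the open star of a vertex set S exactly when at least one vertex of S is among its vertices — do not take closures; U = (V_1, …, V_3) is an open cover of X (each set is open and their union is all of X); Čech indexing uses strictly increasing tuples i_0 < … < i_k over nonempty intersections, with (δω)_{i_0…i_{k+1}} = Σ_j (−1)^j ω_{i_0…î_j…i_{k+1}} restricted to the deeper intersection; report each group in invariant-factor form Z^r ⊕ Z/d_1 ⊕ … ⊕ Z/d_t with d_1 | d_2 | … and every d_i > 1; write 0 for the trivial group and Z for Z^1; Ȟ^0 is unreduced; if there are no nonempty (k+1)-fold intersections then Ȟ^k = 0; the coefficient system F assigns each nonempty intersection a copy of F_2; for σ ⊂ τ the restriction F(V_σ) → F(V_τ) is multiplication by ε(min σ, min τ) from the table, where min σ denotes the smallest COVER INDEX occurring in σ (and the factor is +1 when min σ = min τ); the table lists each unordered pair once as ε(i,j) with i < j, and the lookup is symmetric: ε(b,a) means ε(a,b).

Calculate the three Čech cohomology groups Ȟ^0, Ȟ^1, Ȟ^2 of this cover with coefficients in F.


nerve simplices:
  V1={{x1},{x4},{x5},{x1,x3},{x4,x5}} V2={{x2},{x6}} V3={{x1},{x3},{x1,x3}}
  V13={{x1},{x1,x3}}
C dims 3,1; δ0: rk_F2 1
degree 0: 3−1−0 = 2 → Ȟ^0 ≅ Z/2 ⊕ Z/2
degree 1: 1−0−1 = 0 → Ȟ^1 ≅ 0
degree 2: 0−0−0 = 0 → Ȟ^2 ≅ 0

Ȟ^0 ≅ Z/2 ⊕ Z/2,  Ȟ^1 ≅ 0,  Ȟ^2 ≅ 0


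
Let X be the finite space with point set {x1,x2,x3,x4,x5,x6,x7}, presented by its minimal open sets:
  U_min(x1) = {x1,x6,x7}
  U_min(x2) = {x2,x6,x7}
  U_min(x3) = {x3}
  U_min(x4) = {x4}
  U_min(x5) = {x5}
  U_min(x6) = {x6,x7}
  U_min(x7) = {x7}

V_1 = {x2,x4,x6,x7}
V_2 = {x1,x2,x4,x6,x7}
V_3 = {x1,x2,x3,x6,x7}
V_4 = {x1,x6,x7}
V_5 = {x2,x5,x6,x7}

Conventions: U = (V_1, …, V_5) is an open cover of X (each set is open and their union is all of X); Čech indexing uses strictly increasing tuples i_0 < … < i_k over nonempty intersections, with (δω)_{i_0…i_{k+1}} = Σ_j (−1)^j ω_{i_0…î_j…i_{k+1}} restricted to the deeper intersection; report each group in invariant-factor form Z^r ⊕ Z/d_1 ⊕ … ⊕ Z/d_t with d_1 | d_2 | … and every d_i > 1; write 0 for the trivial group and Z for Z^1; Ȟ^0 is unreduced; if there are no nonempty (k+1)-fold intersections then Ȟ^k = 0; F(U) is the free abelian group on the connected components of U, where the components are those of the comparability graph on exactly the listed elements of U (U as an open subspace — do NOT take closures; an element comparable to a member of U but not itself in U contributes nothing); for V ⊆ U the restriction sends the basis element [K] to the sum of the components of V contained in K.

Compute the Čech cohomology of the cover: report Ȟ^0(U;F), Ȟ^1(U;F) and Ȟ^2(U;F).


nonempty overlaps:
  V12={x2,x4,x6,x7} V13={x2,x6,x7} V14={x6,x7} V15={x2,x6,x7} V23={x1,x2,x6,x7} V24={x1,x6,x7} V25={x2,x6,x7} V34={x1,x6,x7} V35={x2,x6,x7} V45={x6,x7}
  V123={x2,x6,x7} V124={x6,x7} V125={x2,x6,x7} V134={x6,x7} V135={x2,x6,x7} V145={x6,x7} V234={x1,x6,x7} V235={x2,x6,x7} V245={x6,x7} V345={x6,x7}
  V1234={x6,x7} V1235={x2,x6,x7} V1245={x6,x7} V1345={x6,x7} V2345={x6,x7}
  V12345={x6,x7}
components per intersection:
  V1: {x2,x6,x7} {x4}
  V2: {x1,x2,x6,x7} {x4}
  V3: {x1,x2,x6,x7} {x3}
  V4: {x1,x6,x7}
  V5: {x2,x6,x7} {x5}
  V12: {x2,x6,x7} {x4}
  V13: {x2,x6,x7}
  V14: {x6,x7}
  V15: {x2,x6,x7}
  V23: {x1,x2,x6,x7}
  V24: {x1,x6,x7}
  V25: {x2,x6,x7}
  V34: {x1,x6,x7}
  V35: {x2,x6,x7}
  V45: {x6,x7}
  V123: {x2,x6,x7}
  V124: {x6,x7}
  V125: {x2,x6,x7}
  V134: {x6,x7}
  V135: {x2,x6,x7}
  V145: {x6,x7}
  V234: {x1,x6,x7}
  V235: {x2,x6,x7}
  V245: {x6,x7}
  V345: {x6,x7}
  V1234: {x6,x7}
  V1235: {x2,x6,x7}
  V1245: {x6,x7}
  V1345: {x6,x7}
  V2345: {x6,x7}
  V12345: {x6,x7}
C dims 9,11,10,5; δ0: rk 5, SNF 1^5; δ1: rk 6, SNF 1^6; δ2: rk 4, SNF 1^4
degree 0: 9−5−0 = 4 → Ȟ^0 ≅ Z^4
degree 1: 11−6−5 = 0 → Ȟ^1 ≅ 0
degree 2: 10−4−6 = 0 → Ȟ^2 ≅ 0

Ȟ^0 = Z^4, Ȟ^1 = 0, Ȟ^2 = 0
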